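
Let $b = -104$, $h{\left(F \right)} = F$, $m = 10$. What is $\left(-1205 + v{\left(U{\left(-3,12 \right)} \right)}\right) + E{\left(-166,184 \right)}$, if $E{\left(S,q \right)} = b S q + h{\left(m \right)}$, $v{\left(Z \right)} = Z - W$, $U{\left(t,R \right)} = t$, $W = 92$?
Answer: $3175286$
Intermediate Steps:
$v{\left(Z \right)} = -92 + Z$ ($v{\left(Z \right)} = Z - 92 = -92 + Z$)
$E{\left(S,q \right)} = 10 - 104 S q$ ($E{\left(S,q \right)} = - 104 S q + 10 = 10 - 104 S q$)
$\left(-1205 + v{\left(U{\left(-3,12 \right)} \right)}\right) + E{\left(-166,184 \right)} = \left(-1205 - 95\right) - \left(-10 - 3176576\right) = \left(-1205 - 95\right) + \left(10 + 3176576\right) = -1300 + 3176586 = 3175286$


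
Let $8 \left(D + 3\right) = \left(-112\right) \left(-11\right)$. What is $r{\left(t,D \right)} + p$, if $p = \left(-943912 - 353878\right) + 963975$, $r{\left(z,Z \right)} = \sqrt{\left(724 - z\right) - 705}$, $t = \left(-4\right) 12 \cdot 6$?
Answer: $-333815 + \sqrt{307} \approx -3.338 \cdot 10^{5}$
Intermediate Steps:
$D = 151$ ($D = -3 + \frac{\left(-112\right) \left(-11\right)}{8} = -3 + \frac{1}{8} \cdot 1232 = -3 + 154 = 151$)
$t = -288$ ($t = \left(-48\right) 6 = -288$)
$r{\left(z,Z \right)} = \sqrt{19 - z}$
$p = -333815$ ($p = \left(-943912 - 353878\right) + 963975 = -1297790 + 963975 = -333815$)
$r{\left(t,D \right)} + p = \sqrt{19 - -288} - 333815 = \sqrt{19 + 288} - 333815 = \sqrt{307} - 333815 = -333815 + \sqrt{307}$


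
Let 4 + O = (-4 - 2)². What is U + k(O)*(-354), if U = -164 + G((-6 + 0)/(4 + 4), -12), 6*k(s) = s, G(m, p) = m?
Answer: -8211/4 ≈ -2052.8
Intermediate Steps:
O = 32 (O = -4 + (-4 - 2)² = -4 + (-6)² = -4 + 36 = 32)
k(s) = s/6
U = -659/4 (U = -164 + (-6 + 0)/(4 + 4) = -164 - 6/8 = -164 - 6*⅛ = -164 - ¾ = -659/4 ≈ -164.75)
U + k(O)*(-354) = -659/4 + ((⅙)*32)*(-354) = -659/4 + (16/3)*(-354) = -659/4 - 1888 = -8211/4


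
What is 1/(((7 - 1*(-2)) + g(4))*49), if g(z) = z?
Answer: 1/637 ≈ 0.0015699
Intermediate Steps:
1/(((7 - 1*(-2)) + g(4))*49) = 1/(((7 - 1*(-2)) + 4)*49) = 1/(((7 + 2) + 4)*49) = 1/((9 + 4)*49) = 1/(13*49) = 1/637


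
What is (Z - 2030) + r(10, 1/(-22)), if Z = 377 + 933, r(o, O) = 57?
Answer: -663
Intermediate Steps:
Z = 1310
(Z - 2030) + r(10, 1/(-22)) = (1310 - 2030) + 57 = -720 + 57 = -663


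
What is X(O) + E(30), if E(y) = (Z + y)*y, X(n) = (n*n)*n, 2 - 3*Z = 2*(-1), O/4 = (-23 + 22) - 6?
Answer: -21012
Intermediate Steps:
O = -28 (O = 4*((-23 + 22) - 6) = 4*(-1 - 6) = 4*(-7) = -28)
Z = 4/3 (Z = 2/3 - 2*(-1)/3 = 2/3 - 1/3*(-2) = 2/3 + 2/3 = 4/3 ≈ 1.3333)
X(n) = n**3 (X(n) = n**2*n = n**3)
E(y) = y*(4/3 + y) (E(y) = (4/3 + y)*y = y*(4/3 + y))
X(O) + E(30) = (-28)**3 + (1/3)*30*(4 + 3*30) = -21952 + (1/3)*30*(4 + 90) = -21952 + (1/3)*30*94 = -21952 + 940 = -21012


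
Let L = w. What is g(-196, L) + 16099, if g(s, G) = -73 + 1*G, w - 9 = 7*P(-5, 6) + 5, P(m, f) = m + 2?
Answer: 16019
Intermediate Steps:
P(m, f) = 2 + m
w = -7 (w = 9 + (7*(2 - 5) + 5) = 9 + (7*(-3) + 5) = 9 + (-21 + 5) = 9 - 16 = -7)
L = -7
g(s, G) = -73 + G
g(-196, L) + 16099 = (-73 - 7) + 16099 = -80 + 16099 = 16019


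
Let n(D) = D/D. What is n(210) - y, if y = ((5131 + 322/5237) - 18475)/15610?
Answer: 75815888/40874785 ≈ 1.8548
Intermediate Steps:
n(D) = 1
y = -34941103/40874785 (y = ((5131 + 322*(1/5237)) - 18475)*(1/15610) = ((5131 + 322/5237) - 18475)*(1/15610) = (26871369/5237 - 18475)*(1/15610) = -69882206/5237*1/15610 = -34941103/40874785 ≈ -0.85483)
n(210) - y = 1 - 1*(-34941103/40874785) = 1 + 34941103/40874785 = 75815888/40874785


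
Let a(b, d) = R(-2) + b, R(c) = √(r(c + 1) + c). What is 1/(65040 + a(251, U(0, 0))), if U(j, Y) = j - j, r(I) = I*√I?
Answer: 1/(65291 + √(-2 - I)) ≈ 1.5316e-5 + 3.0e-10*I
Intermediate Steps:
r(I) = I^(3/2)
U(j, Y) = 0
R(c) = √(c + (1 + c)^(3/2)) (R(c) = √((c + 1)^(3/2) + c) = √((1 + c)^(3/2) + c) = √(c + (1 + c)^(3/2)))
a(b, d) = b + √(-2 - I) (a(b, d) = √(-2 + (1 - 2)^(3/2)) + b = √(-2 + (-1)^(3/2)) + b = √(-2 - I) + b = b + √(-2 - I))
1/(65040 + a(251, U(0, 0))) = 1/(65040 + (251 + √(-2 - I))) = 1/(65291 + √(-2 - I))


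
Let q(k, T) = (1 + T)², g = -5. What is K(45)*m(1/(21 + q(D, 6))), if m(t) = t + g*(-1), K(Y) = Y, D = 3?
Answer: 3159/14 ≈ 225.64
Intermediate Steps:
m(t) = 5 + t (m(t) = t - 5*(-1) = t + 5 = 5 + t)
K(45)*m(1/(21 + q(D, 6))) = 45*(5 + 1/(21 + (1 + 6)²)) = 45*(5 + 1/(21 + 7²)) = 45*(5 + 1/(21 + 49)) = 45*(5 + 1/70) = 45*(351/70) = 3159/14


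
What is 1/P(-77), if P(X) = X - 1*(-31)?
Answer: -1/46 ≈ -0.021739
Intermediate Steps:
P(X) = 31 + X (P(X) = X + 31 = 31 + X)
1/P(-77) = 1/(31 - 77) = 1/(-46) = -1/46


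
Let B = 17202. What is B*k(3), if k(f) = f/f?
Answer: 17202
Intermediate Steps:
k(f) = 1
B*k(3) = 17202*1 = 17202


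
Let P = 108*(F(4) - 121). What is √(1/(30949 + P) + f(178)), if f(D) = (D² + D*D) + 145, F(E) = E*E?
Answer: √24421566630562/19609 ≈ 252.02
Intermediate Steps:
F(E) = E²
f(D) = 145 + 2*D² (f(D) = (D² + D²) + 145 = 2*D² + 145 = 145 + 2*D²)
P = -11340 (P = 108*(4² - 121) = 108*(16 - 121) = 108*(-105) = -11340)
√(1/(30949 + P) + f(178)) = √(1/(30949 - 11340) + (145 + 2*178²)) = √(1/19609 + (145 + 2*31684)) = √(1/19609 + (145 + 63368)) = √(1/19609 + 63513) = √(1245426418/19609) = √24421566630562/19609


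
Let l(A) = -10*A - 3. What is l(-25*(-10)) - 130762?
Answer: -133265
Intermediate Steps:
l(A) = -3 - 10*A
l(-25*(-10)) - 130762 = (-3 - (-250)*(-10)) - 130762 = (-3 - 10*250) - 130762 = (-3 - 2500) - 130762 = -2503 - 130762 = -133265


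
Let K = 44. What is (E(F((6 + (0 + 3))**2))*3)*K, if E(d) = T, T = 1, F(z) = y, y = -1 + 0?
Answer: 132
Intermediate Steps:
y = -1
F(z) = -1
E(d) = 1
(E(F((6 + (0 + 3))**2))*3)*K = (1*3)*44 = 3*44 = 132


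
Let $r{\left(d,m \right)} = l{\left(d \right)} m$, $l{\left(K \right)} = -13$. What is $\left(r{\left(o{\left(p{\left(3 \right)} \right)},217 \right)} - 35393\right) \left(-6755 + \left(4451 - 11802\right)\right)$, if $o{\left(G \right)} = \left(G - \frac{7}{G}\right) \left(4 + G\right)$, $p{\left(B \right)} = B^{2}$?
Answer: $539046684$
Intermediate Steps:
$o{\left(G \right)} = \left(4 + G\right) \left(G - \frac{7}{G}\right)$
$r{\left(d,m \right)} = - 13 m$
$\left(r{\left(o{\left(p{\left(3 \right)} \right)},217 \right)} - 35393\right) \left(-6755 + \left(4451 - 11802\right)\right) = \left(\left(-13\right) 217 - 35393\right) \left(-6755 + \left(4451 - 11802\right)\right) = \left(-2821 - 35393\right) \left(-6755 - 7351\right) = \left(-38214\right) \left(-14106\right) = 539046684$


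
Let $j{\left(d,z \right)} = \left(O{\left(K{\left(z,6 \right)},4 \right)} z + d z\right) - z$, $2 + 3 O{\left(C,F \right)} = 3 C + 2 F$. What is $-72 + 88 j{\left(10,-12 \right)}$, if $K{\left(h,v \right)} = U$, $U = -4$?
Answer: $-7464$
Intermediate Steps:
$K{\left(h,v \right)} = -4$
$O{\left(C,F \right)} = - \frac{2}{3} + C + \frac{2 F}{3}$ ($O{\left(C,F \right)} = - \frac{2}{3} + \frac{3 C + 2 F}{3} = - \frac{2}{3} + \frac{2 F + 3 C}{3} = - \frac{2}{3} + \left(C + \frac{2 F}{3}\right) = - \frac{2}{3} + C + \frac{2 F}{3}$)
$j{\left(d,z \right)} = - 3 z + d z$ ($j{\left(d,z \right)} = \left(\left(- \frac{2}{3} - 4 + \frac{2}{3} \cdot 4\right) z + d z\right) - z = \left(\left(- \frac{2}{3} - 4 + \frac{8}{3}\right) z + d z\right) - z = \left(- 2 z + d z\right) - z = - 3 z + d z$)
$-72 + 88 j{\left(10,-12 \right)} = -72 + 88 \left(- 12 \left(-3 + 10\right)\right) = -72 + 88 \left(\left(-12\right) 7\right) = -72 + 88 \left(-84\right) = -72 - 7392 = -7464$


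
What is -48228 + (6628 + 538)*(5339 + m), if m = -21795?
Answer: -117971924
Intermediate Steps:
-48228 + (6628 + 538)*(5339 + m) = -48228 + (6628 + 538)*(5339 - 21795) = -48228 + 7166*(-16456) = -48228 - 117923696 = -117971924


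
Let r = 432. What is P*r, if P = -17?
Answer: -7344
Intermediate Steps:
P*r = -17*432 = -7344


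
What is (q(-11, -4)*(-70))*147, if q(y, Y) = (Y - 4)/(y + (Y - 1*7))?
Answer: -41160/11 ≈ -3741.8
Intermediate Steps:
q(y, Y) = (-4 + Y)/(-7 + Y + y) (q(y, Y) = (-4 + Y)/(y + (Y - 7)) = (-4 + Y)/(y + (-7 + Y)) = (-4 + Y)/(-7 + Y + y))
(q(-11, -4)*(-70))*147 = (((-4 - 4)/(-7 - 4 - 11))*(-70))*147 = ((-8/(-22))*(-70))*147 = (-1/22*(-8)*(-70))*147 = ((4/11)*(-70))*147 = -280/11*147 = -41160/11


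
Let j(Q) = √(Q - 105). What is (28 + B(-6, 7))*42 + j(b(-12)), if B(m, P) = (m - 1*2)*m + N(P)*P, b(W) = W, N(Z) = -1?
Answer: 2898 + 3*I*√13 ≈ 2898.0 + 10.817*I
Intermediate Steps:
j(Q) = √(-105 + Q)
B(m, P) = -P + m*(-2 + m) (B(m, P) = (m - 1*2)*m - P = (m - 2)*m - P = (-2 + m)*m - P = m*(-2 + m) - P = -P + m*(-2 + m))
(28 + B(-6, 7))*42 + j(b(-12)) = (28 + ((-6)² - 1*7 - 2*(-6)))*42 + √(-105 - 12) = (28 + (36 - 7 + 12))*42 + √(-117) = (28 + 41)*42 + 3*I*√13 = 69*42 + 3*I*√13 = 2898 + 3*I*√13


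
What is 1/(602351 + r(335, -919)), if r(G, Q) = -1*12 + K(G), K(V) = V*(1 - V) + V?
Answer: 1/490784 ≈ 2.0376e-6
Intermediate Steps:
K(V) = V + V*(1 - V)
r(G, Q) = -12 + G*(2 - G) (r(G, Q) = -1*12 + G*(2 - G) = -12 + G*(2 - G))
1/(602351 + r(335, -919)) = 1/(602351 + (-12 - 1*335*(-2 + 335))) = 1/(602351 + (-12 - 1*335*333)) = 1/(602351 + (-12 - 111555)) = 1/(602351 - 111567) = 1/490784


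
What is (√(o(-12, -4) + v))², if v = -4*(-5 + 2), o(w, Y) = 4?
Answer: 16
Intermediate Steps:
v = 12 (v = -4*(-3) = 12)
(√(o(-12, -4) + v))² = (√(4 + 12))² = (√16)² = 4² = 16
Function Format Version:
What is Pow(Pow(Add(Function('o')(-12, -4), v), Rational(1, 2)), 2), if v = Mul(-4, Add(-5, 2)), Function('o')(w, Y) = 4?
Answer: 16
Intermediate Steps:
v = 12 (v = Mul(-4, -3) = 12)
Pow(Pow(Add(Function('o')(-12, -4), v), Rational(1, 2)), 2) = Pow(Pow(Add(4, 12), Rational(1, 2)), 2) = Pow(Pow(16, Rational(1, 2)), 2) = Pow(4, 2) = 16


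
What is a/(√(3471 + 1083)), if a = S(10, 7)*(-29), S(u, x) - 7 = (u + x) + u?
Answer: -493*√506/759 ≈ -14.611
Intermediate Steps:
S(u, x) = 7 + x + 2*u (S(u, x) = 7 + ((u + x) + u) = 7 + (x + 2*u) = 7 + x + 2*u)
a = -986 (a = (7 + 7 + 2*10)*(-29) = (7 + 7 + 20)*(-29) = 34*(-29) = -986)
a/(√(3471 + 1083)) = -986/√(3471 + 1083) = -986*√506/1518 = -493*√506/759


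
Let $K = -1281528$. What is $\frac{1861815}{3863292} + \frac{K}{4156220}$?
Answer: $\frac{232266322427}{1338057623020} \approx 0.17358$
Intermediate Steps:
$\frac{1861815}{3863292} + \frac{K}{4156220} = \frac{1861815}{3863292} - \frac{1281528}{4156220} = 1861815 \cdot \frac{1}{3863292} - \frac{320382}{1039055} = \frac{620605}{1287764} - \frac{320382}{1039055} = \frac{232266322427}{1338057623020}$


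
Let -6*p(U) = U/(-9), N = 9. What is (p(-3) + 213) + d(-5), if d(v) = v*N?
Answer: 3023/18 ≈ 167.94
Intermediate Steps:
p(U) = U/54 (p(U) = -U/(6*(-9)) = -U*(-1)/(6*9) = -(-1)*U/54 = U/54)
d(v) = 9*v (d(v) = v*9 = 9*v)
(p(-3) + 213) + d(-5) = ((1/54)*(-3) + 213) + 9*(-5) = (-1/18 + 213) - 45 = 3833/18 - 45 = 3023/18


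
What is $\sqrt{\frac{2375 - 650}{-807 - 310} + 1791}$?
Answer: $\frac{\sqrt{2232684174}}{1117} \approx 42.302$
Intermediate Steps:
$\sqrt{\frac{2375 - 650}{-807 - 310} + 1791} = \sqrt{\frac{1725}{-1117} + 1791} = \sqrt{1725 \left(- \frac{1}{1117}\right) + 1791} = \sqrt{- \frac{1725}{1117} + 1791} = \sqrt{\frac{1998822}{1117}} = \frac{\sqrt{2232684174}}{1117}$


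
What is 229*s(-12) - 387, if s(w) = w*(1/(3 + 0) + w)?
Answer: 31673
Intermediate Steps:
s(w) = w*(⅓ + w) (s(w) = w*(1/3 + w) = w*(⅓ + w))
229*s(-12) - 387 = 229*(-12*(⅓ - 12)) - 387 = 229*(-12*(-35/3)) - 387 = 229*140 - 387 = 32060 - 387 = 31673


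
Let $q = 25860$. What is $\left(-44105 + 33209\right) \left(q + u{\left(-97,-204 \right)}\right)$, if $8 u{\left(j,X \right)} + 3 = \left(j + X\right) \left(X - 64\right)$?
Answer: $-391636290$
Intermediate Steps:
$u{\left(j,X \right)} = - \frac{3}{8} + \frac{\left(-64 + X\right) \left(X + j\right)}{8}$ ($u{\left(j,X \right)} = - \frac{3}{8} + \frac{\left(j + X\right) \left(X - 64\right)}{8} = - \frac{3}{8} + \frac{\left(X + j\right) \left(-64 + X\right)}{8} = - \frac{3}{8} + \frac{\left(-64 + X\right) \left(X + j\right)}{8}$)
$\left(-44105 + 33209\right) \left(q + u{\left(-97,-204 \right)}\right) = \left(-44105 + 33209\right) \left(25860 - \left(- \frac{19261}{8} - 5202 - \frac{4947}{2}\right)\right) = - 10896 \left(25860 + \left(- \frac{3}{8} + 1632 + 776 + \frac{1}{8} \cdot 41616 + \frac{4947}{2}\right)\right) = - 10896 \left(25860 + \left(- \frac{3}{8} + 1632 + 776 + 5202 + \frac{4947}{2}\right)\right) = - 10896 \left(25860 + \frac{80665}{8}\right) = \left(-10896\right) \frac{287545}{8} = -391636290$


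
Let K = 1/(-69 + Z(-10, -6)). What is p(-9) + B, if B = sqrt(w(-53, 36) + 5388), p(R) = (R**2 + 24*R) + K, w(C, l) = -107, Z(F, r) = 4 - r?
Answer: -7966/59 + sqrt(5281) ≈ -62.346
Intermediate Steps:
K = -1/59 (K = 1/(-69 + (4 - 1*(-6))) = 1/(-69 + (4 + 6)) = 1/(-69 + 10) = 1/(-59) = -1/59 ≈ -0.016949)
p(R) = -1/59 + R**2 + 24*R (p(R) = (R**2 + 24*R) - 1/59 = -1/59 + R**2 + 24*R)
B = sqrt(5281) (B = sqrt(-107 + 5388) = sqrt(5281) ≈ 72.671)
p(-9) + B = (-1/59 + (-9)**2 + 24*(-9)) + sqrt(5281) = (-1/59 + 81 - 216) + sqrt(5281) = -7966/59 + sqrt(5281)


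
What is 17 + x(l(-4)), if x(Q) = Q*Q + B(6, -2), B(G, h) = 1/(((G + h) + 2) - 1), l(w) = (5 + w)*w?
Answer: 166/5 ≈ 33.200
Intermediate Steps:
l(w) = w*(5 + w)
B(G, h) = 1/(1 + G + h) (B(G, h) = 1/((2 + G + h) - 1) = 1/(1 + G + h))
x(Q) = 1/5 + Q**2 (x(Q) = Q*Q + 1/(1 + 6 - 2) = Q**2 + 1/5 = 1/5 + Q**2)
17 + x(l(-4)) = 17 + (1/5 + (-4*(5 - 4))**2) = 17 + (1/5 + (-4*1)**2) = 17 + (1/5 + (-4)**2) = 17 + (1/5 + 16) = 17 + 81/5 = 166/5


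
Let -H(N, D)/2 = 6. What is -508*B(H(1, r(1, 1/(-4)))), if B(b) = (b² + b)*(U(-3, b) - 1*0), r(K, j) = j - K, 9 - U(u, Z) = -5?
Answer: -938784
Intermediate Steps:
U(u, Z) = 14 (U(u, Z) = 9 - 1*(-5) = 9 + 5 = 14)
H(N, D) = -12 (H(N, D) = -2*6 = -12)
B(b) = 14*b + 14*b² (B(b) = (b² + b)*(14 - 1*0) = (b + b²)*(14 + 0) = (b + b²)*14 = 14*b + 14*b²)
-508*B(H(1, r(1, 1/(-4)))) = -7112*(-12)*(1 - 12) = -7112*(-12)*(-11) = -508*1848 = -938784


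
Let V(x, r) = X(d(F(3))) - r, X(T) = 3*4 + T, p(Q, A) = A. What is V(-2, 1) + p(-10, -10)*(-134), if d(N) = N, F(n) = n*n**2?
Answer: 1378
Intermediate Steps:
F(n) = n**3
X(T) = 12 + T
V(x, r) = 39 - r (V(x, r) = (12 + 3**3) - r = (12 + 27) - r = 39 - r)
V(-2, 1) + p(-10, -10)*(-134) = (39 - 1*1) - 10*(-134) = (39 - 1) + 1340 = 38 + 1340 = 1378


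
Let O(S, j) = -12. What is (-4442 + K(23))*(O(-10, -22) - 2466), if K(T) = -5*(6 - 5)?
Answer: 11019666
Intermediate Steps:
K(T) = -5 (K(T) = -5*1 = -5)
(-4442 + K(23))*(O(-10, -22) - 2466) = (-4442 - 5)*(-12 - 2466) = -4447*(-2478) = 11019666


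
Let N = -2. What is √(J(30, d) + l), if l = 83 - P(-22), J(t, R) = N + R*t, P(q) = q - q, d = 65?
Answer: √2031 ≈ 45.067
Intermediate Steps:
P(q) = 0
J(t, R) = -2 + R*t
l = 83 (l = 83 - 1*0 = 83 + 0 = 83)
√(J(30, d) + l) = √((-2 + 65*30) + 83) = √((-2 + 1950) + 83) = √(1948 + 83) = √2031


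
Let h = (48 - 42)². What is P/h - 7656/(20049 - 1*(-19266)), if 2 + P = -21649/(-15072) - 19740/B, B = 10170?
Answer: -70790954309/267835167360 ≈ -0.26431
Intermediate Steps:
h = 36 (h = 6² = 36)
P = -1421909/567712 (P = -2 + (-21649/(-15072) - 19740/10170) = -2 + (-21649*(-1/15072) - 19740*1/10170) = -2 + (21649/15072 - 658/339) = -2 - 286485/567712 = -1421909/567712 ≈ -2.5046)
P/h - 7656/(20049 - 1*(-19266)) = -1421909/567712/36 - 7656/(20049 - 1*(-19266)) = -1421909/567712*1/36 - 7656/(20049 + 19266) = -1421909/20437632 - 7656/39315 = -1421909/20437632 - 7656*1/39315 = -1421909/20437632 - 2552/13105 = -70790954309/267835167360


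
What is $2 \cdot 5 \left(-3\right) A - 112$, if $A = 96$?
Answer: $-2992$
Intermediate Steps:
$2 \cdot 5 \left(-3\right) A - 112 = 2 \cdot 5 \left(-3\right) 96 - 112 = 10 \left(-3\right) 96 - 112 = \left(-30\right) 96 - 112 = -2880 - 112 = -2992$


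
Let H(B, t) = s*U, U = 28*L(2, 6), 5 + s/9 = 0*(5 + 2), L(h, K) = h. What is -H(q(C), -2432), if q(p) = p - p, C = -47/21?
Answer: 2520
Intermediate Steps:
C = -47/21 (C = -47*1/21 = -47/21 ≈ -2.2381)
q(p) = 0
s = -45 (s = -45 + 9*(0*(5 + 2)) = -45 + 9*(0*7) = -45 + 9*0 = -45 + 0 = -45)
U = 56 (U = 28*2 = 56)
H(B, t) = -2520 (H(B, t) = -45*56 = -2520)
-H(q(C), -2432) = -1*(-2520) = 2520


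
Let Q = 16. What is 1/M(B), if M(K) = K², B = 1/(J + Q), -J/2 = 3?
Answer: 100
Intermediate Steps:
J = -6 (J = -2*3 = -6)
B = ⅒ (B = 1/(-6 + 16) = 1/10 = ⅒ ≈ 0.10000)
1/M(B) = 1/((⅒)²) = 1/(1/100) = 100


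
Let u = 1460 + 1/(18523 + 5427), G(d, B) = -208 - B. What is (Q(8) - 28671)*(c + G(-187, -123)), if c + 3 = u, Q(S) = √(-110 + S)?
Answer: -942111886071/23950 + 32859401*I*√102/23950 ≈ -3.9337e+7 + 13857.0*I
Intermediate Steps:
u = 34967001/23950 (u = 1460 + 1/23950 = 34967001/23950 ≈ 1460.0)
c = 34895151/23950 (c = -3 + 34967001/23950 = 34895151/23950 ≈ 1457.0)
(Q(8) - 28671)*(c + G(-187, -123)) = (√(-110 + 8) - 28671)*(34895151/23950 + (-208 - 1*(-123))) = (√(-102) - 28671)*(34895151/23950 + (-208 + 123)) = (I*√102 - 28671)*(34895151/23950 - 85) = (-28671 + I*√102)*(32859401/23950) = -942111886071/23950 + 32859401*I*√102/23950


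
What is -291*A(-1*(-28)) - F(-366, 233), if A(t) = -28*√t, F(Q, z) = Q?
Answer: 366 + 16296*√7 ≈ 43481.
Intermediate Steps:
-291*A(-1*(-28)) - F(-366, 233) = -(-8148)*√(-1*(-28)) - 1*(-366) = -(-8148)*√28 + 366 = -(-8148)*2*√7 + 366 = -(-16296)*√7 + 366 = 16296*√7 + 366 = 366 + 16296*√7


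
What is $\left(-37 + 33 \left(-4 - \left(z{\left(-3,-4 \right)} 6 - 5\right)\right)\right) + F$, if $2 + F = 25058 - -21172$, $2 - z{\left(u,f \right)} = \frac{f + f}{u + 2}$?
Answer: $47412$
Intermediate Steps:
$z{\left(u,f \right)} = 2 - \frac{2 f}{2 + u}$ ($z{\left(u,f \right)} = 2 - \frac{f + f}{u + 2} = 2 - \frac{2 f}{2 + u}$)
$F = 46228$ ($F = -2 + \left(25058 - -21172\right) = -2 + \left(25058 + 21172\right) = -2 + 46230 = 46228$)
$\left(-37 + 33 \left(-4 - \left(z{\left(-3,-4 \right)} 6 - 5\right)\right)\right) + F = \left(-37 + 33 \left(-4 - \left(\frac{2 \left(2 - 3 - -4\right)}{2 - 3} \cdot 6 - 5\right)\right)\right) + 46228 = \left(-37 + 33 \left(-4 - \left(\frac{2 \left(2 - 3 + 4\right)}{-1} \cdot 6 - 5\right)\right)\right) + 46228 = \left(-37 + 33 \left(-4 - \left(2 \left(-1\right) 3 \cdot 6 - 5\right)\right)\right) + 46228 = \left(-37 + 33 \left(-4 - \left(\left(-6\right) 6 - 5\right)\right)\right) + 46228 = \left(-37 + 33 \left(-4 - \left(-36 - 5\right)\right)\right) + 46228 = \left(-37 + 33 \left(-4 - -41\right)\right) + 46228 = \left(-37 + 33 \left(-4 + 41\right)\right) + 46228 = \left(-37 + 33 \cdot 37\right) + 46228 = \left(-37 + 1221\right) + 46228 = 1184 + 46228 = 47412$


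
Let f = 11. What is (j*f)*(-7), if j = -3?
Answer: 231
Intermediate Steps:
(j*f)*(-7) = -3*11*(-7) = -33*(-7) = 231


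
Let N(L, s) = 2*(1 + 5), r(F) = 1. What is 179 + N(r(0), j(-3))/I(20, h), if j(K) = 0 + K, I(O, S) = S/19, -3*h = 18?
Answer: 141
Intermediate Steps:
h = -6 (h = -1/3*18 = -6)
I(O, S) = S/19 (I(O, S) = S*(1/19) = S/19)
j(K) = K
N(L, s) = 12 (N(L, s) = 2*6 = 12)
179 + N(r(0), j(-3))/I(20, h) = 179 + 12/(((1/19)*(-6))) = 179 + 12/(-6/19) = 179 + 12*(-19/6) = 179 - 38 = 141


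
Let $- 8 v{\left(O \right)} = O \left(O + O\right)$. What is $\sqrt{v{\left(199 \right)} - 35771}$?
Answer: $\frac{i \sqrt{182685}}{2} \approx 213.71 i$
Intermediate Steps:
$v{\left(O \right)} = - \frac{O^{2}}{4}$ ($v{\left(O \right)} = - \frac{O \left(O + O\right)}{8} = - \frac{O 2 O}{8} = - \frac{2 O^{2}}{8} = - \frac{O^{2}}{4}$)
$\sqrt{v{\left(199 \right)} - 35771} = \sqrt{- \frac{199^{2}}{4} - 35771} = \sqrt{\left(- \frac{1}{4}\right) 39601 - 35771} = \sqrt{- \frac{39601}{4} - 35771} = \sqrt{- \frac{182685}{4}} = \frac{i \sqrt{182685}}{2}$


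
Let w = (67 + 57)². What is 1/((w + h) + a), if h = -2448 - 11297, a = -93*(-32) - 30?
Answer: 1/4577 ≈ 0.00021848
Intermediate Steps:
w = 15376 (w = 124² = 15376)
a = 2946 (a = 2976 - 30 = 2946)
h = -13745
1/((w + h) + a) = 1/((15376 - 13745) + 2946) = 1/(1631 + 2946) = 1/4577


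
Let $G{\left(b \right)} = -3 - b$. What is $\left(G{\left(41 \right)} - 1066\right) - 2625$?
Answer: $-3735$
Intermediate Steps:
$\left(G{\left(41 \right)} - 1066\right) - 2625 = \left(\left(-3 - 41\right) - 1066\right) - 2625 = \left(-44 - 1066\right) - 2625 = -1110 - 2625 = -3735$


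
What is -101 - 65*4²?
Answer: -1141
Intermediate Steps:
-101 - 65*4² = -101 - 65*16 = -101 - 5*208 = -101 - 1040 = -1141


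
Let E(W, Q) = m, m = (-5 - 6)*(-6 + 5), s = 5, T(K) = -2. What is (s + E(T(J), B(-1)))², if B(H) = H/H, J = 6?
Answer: 256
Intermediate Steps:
B(H) = 1
m = 11 (m = -11*(-1) = 11)
E(W, Q) = 11
(s + E(T(J), B(-1)))² = (5 + 11)² = 16² = 256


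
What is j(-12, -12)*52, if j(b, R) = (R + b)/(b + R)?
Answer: 52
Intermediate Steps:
j(b, R) = 1 (j(b, R) = (R + b)/(R + b) = 1)
j(-12, -12)*52 = 1*52 = 52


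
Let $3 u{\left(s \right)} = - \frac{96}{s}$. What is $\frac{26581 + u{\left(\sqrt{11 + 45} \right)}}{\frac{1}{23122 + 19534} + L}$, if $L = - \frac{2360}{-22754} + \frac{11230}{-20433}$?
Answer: $- \frac{8502558769180896}{142618712609} + \frac{365569768704 \sqrt{14}}{142618712609} \approx -59608.0$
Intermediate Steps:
$u{\left(s \right)} = - \frac{32}{s}$ ($u{\left(s \right)} = \frac{\left(-96\right) \frac{1}{s}}{3} = - \frac{32}{s}$)
$L = - \frac{103652770}{232466241}$ ($L = \left(-2360\right) \left(- \frac{1}{22754}\right) + 11230 \left(- \frac{1}{20433}\right) = \frac{1180}{11377} - \frac{11230}{20433} = - \frac{103652770}{232466241} \approx -0.44588$)
$\frac{26581 + u{\left(\sqrt{11 + 45} \right)}}{\frac{1}{23122 + 19534} + L} = \frac{26581 - \frac{32}{\sqrt{11 + 45}}}{\frac{1}{23122 + 19534} - \frac{103652770}{232466241}} = \frac{26581 - \frac{32}{\sqrt{56}}}{\frac{1}{42656} - \frac{103652770}{232466241}} = \frac{26581 - \frac{32}{2 \sqrt{14}}}{\frac{1}{42656} - \frac{103652770}{232466241}} = \frac{26581 - 32 \frac{\sqrt{14}}{28}}{- \frac{142618712609}{319873547616}} = \left(26581 - \frac{8 \sqrt{14}}{7}\right) \left(- \frac{319873547616}{142618712609}\right) = - \frac{8502558769180896}{142618712609} + \frac{365569768704 \sqrt{14}}{142618712609}$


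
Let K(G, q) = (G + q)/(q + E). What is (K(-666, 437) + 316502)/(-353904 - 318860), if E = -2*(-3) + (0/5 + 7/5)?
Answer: -703266299/1494881608 ≈ -0.47045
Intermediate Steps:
E = 37/5 (E = 6 + (0*(⅕) + 7*(⅕)) = 6 + (0 + 7/5) = 6 + 7/5 = 37/5 ≈ 7.4000)
K(G, q) = (G + q)/(37/5 + q) (K(G, q) = (G + q)/(q + 37/5) = (G + q)/(37/5 + q))
(K(-666, 437) + 316502)/(-353904 - 318860) = (5*(-666 + 437)/(37 + 5*437) + 316502)/(-353904 - 318860) = (5*(-229)/(37 + 2185) + 316502)/(-672764) = (5*(-229)/2222 + 316502)*(-1/672764) = (5*(1/2222)*(-229) + 316502)*(-1/672764) = (-1145/2222 + 316502)*(-1/672764) = (703266299/2222)*(-1/672764) = -703266299/1494881608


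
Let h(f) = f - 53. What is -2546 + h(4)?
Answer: -2595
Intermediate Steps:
h(f) = -53 + f
-2546 + h(4) = -2546 + (-53 + 4) = -2546 - 49 = -2595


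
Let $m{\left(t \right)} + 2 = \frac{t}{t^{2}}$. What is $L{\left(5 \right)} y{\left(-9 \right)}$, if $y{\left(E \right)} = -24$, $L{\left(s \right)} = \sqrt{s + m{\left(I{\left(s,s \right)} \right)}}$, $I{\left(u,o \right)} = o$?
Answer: $- \frac{96 \sqrt{5}}{5} \approx -42.932$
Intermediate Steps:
$m{\left(t \right)} = -2 + \frac{1}{t}$ ($m{\left(t \right)} = -2 + \frac{t}{t^{2}} = -2 + \frac{1}{t}$)
$L{\left(s \right)} = \sqrt{-2 + s + \frac{1}{s}}$ ($L{\left(s \right)} = \sqrt{s - \left(2 - \frac{1}{s}\right)} = \sqrt{-2 + s + \frac{1}{s}}$)
$L{\left(5 \right)} y{\left(-9 \right)} = \sqrt{-2 + 5 + \frac{1}{5}} \left(-24\right) = \sqrt{\frac{16}{5}} \left(-24\right) = \frac{4 \sqrt{5}}{5} \left(-24\right) = - \frac{96 \sqrt{5}}{5}$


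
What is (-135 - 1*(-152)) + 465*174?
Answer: 80927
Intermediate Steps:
(-135 - 1*(-152)) + 465*174 = (-135 + 152) + 80910 = 17 + 80910 = 80927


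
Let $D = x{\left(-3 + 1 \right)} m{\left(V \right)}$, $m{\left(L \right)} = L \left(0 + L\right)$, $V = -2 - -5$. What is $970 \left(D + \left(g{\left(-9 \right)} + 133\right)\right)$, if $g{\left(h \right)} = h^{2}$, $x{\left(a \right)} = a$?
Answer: $190120$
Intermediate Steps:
$V = 3$ ($V = -2 + 5 = 3$)
$m{\left(L \right)} = L^{2}$ ($m{\left(L \right)} = L L = L^{2}$)
$D = -18$ ($D = \left(-3 + 1\right) 3^{2} = \left(-2\right) 9 = -18$)
$970 \left(D + \left(g{\left(-9 \right)} + 133\right)\right) = 970 \left(-18 + \left(\left(-9\right)^{2} + 133\right)\right) = 970 \left(-18 + \left(81 + 133\right)\right) = 970 \left(-18 + 214\right) = 970 \cdot 196 = 190120$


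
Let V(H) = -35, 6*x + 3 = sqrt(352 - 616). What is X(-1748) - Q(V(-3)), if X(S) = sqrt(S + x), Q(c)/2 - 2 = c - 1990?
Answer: 4046 + sqrt(-62946 + 12*I*sqrt(66))/6 ≈ 4046.0 + 41.815*I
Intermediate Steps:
x = -1/2 + I*sqrt(66)/3 (x = -1/2 + sqrt(352 - 616)/6 = -1/2 + sqrt(-264)/6 = -1/2 + (2*I*sqrt(66))/6 = -1/2 + I*sqrt(66)/3 ≈ -0.5 + 2.708*I)
Q(c) = -3976 + 2*c (Q(c) = 4 + 2*(c - 1990) = 4 + 2*(-1990 + c) = 4 + (-3980 + 2*c) = -3976 + 2*c)
X(S) = sqrt(-1/2 + S + I*sqrt(66)/3) (X(S) = sqrt(S + (-1/2 + I*sqrt(66)/3)) = sqrt(-1/2 + S + I*sqrt(66)/3))
X(-1748) - Q(V(-3)) = sqrt(-18 + 36*(-1748) + 12*I*sqrt(66))/6 - (-3976 + 2*(-35)) = sqrt(-18 - 62928 + 12*I*sqrt(66))/6 - (-3976 - 70) = sqrt(-62946 + 12*I*sqrt(66))/6 - 1*(-4046) = sqrt(-62946 + 12*I*sqrt(66))/6 + 4046 = 4046 + sqrt(-62946 + 12*I*sqrt(66))/6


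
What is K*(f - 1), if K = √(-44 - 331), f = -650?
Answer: -3255*I*√15 ≈ -12607.0*I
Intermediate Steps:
K = 5*I*√15 (K = √(-375) = 5*I*√15 ≈ 19.365*I)
K*(f - 1) = (5*I*√15)*(-650 - 1) = (5*I*√15)*(-651) = -3255*I*√15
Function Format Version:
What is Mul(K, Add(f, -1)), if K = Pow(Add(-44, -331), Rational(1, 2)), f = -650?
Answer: Mul(-3255, I, Pow(15, Rational(1, 2))) ≈ Mul(-12607., I)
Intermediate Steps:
K = Mul(5, I, Pow(15, Rational(1, 2))) (K = Pow(-375, Rational(1, 2)) = Mul(5, I, Pow(15, Rational(1, 2))) ≈ Mul(19.365, I))
Mul(K, Add(f, -1)) = Mul(Mul(5, I, Pow(15, Rational(1, 2))), Add(-650, -1)) = Mul(Mul(5, I, Pow(15, Rational(1, 2))), -651) = Mul(-3255, I, Pow(15, Rational(1, 2)))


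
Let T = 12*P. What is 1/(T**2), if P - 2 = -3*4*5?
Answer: 1/484416 ≈ 2.0643e-6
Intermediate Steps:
P = -58 (P = 2 - 3*4*5 = 2 - 12*5 = 2 - 60 = -58)
T = -696 (T = 12*(-58) = -696)
1/(T**2) = 1/((-696)**2) = 1/484416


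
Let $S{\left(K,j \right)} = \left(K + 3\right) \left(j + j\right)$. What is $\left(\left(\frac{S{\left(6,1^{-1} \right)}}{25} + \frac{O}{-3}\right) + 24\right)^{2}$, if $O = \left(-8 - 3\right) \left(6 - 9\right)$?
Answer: $\frac{117649}{625} \approx 188.24$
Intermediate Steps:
$O = 33$ ($O = \left(-11\right) \left(-3\right) = 33$)
$S{\left(K,j \right)} = 2 j \left(3 + K\right)$ ($S{\left(K,j \right)} = \left(3 + K\right) 2 j = 2 j \left(3 + K\right)$)
$\left(\left(\frac{S{\left(6,1^{-1} \right)}}{25} + \frac{O}{-3}\right) + 24\right)^{2} = \left(\left(\frac{2 \cdot 1^{-1} \left(3 + 6\right)}{25} + \frac{33}{-3}\right) + 24\right)^{2} = \left(\left(2 \cdot 1 \cdot 9 \cdot \frac{1}{25} + 33 \left(- \frac{1}{3}\right)\right) + 24\right)^{2} = \left(\left(18 \cdot \frac{1}{25} - 11\right) + 24\right)^{2} = \left(\left(\frac{18}{25} - 11\right) + 24\right)^{2} = \left(- \frac{257}{25} + 24\right)^{2} = \left(\frac{343}{25}\right)^{2} = \frac{117649}{625}$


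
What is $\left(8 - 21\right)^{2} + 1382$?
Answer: $1551$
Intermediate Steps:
$\left(8 - 21\right)^{2} + 1382 = \left(-13\right)^{2} + 1382 = 169 + 1382 = 1551$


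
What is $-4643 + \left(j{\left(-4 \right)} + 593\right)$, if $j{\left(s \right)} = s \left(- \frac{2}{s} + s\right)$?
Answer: $-4036$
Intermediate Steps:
$j{\left(s \right)} = s \left(s - \frac{2}{s}\right)$
$-4643 + \left(j{\left(-4 \right)} + 593\right) = -4643 + \left(\left(-2 + \left(-4\right)^{2}\right) + 593\right) = -4643 + \left(\left(-2 + 16\right) + 593\right) = -4643 + \left(14 + 593\right) = -4643 + 607 = -4036$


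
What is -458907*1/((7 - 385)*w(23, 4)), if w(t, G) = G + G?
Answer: 152969/1008 ≈ 151.75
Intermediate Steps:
w(t, G) = 2*G
-458907*1/((7 - 385)*w(23, 4)) = -458907*1/(8*(7 - 385)) = -458907/((-378*8)) = -458907/(-3024) = -458907*(-1/3024) = 152969/1008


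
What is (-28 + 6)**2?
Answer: 484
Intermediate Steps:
(-28 + 6)**2 = (-22)**2 = 484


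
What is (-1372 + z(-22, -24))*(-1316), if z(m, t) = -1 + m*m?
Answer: 1169924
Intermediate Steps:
z(m, t) = -1 + m²
(-1372 + z(-22, -24))*(-1316) = (-1372 + (-1 + (-22)²))*(-1316) = (-1372 + (-1 + 484))*(-1316) = (-1372 + 483)*(-1316) = -889*(-1316) = 1169924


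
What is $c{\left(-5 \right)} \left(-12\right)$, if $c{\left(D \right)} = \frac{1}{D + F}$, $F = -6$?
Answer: $\frac{12}{11} \approx 1.0909$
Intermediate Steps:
$c{\left(D \right)} = \frac{1}{-6 + D}$ ($c{\left(D \right)} = \frac{1}{D - 6} = \frac{1}{-6 + D}$)
$c{\left(-5 \right)} \left(-12\right) = \frac{1}{-6 - 5} \left(-12\right) = \frac{1}{-11} \left(-12\right) = \left(- \frac{1}{11}\right) \left(-12\right) = \frac{12}{11}$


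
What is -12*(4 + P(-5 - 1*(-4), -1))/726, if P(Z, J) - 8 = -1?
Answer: -2/11 ≈ -0.18182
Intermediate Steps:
P(Z, J) = 7 (P(Z, J) = 8 - 1 = 7)
-12*(4 + P(-5 - 1*(-4), -1))/726 = -12*(4 + 7)/726 = -12*11*(1/726) = -132*1/726 = -2/11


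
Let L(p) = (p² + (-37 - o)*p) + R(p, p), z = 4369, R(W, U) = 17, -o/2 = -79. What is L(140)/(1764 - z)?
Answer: 7683/2605 ≈ 2.9493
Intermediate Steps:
o = 158 (o = -2*(-79) = 158)
L(p) = 17 + p² - 195*p (L(p) = (p² + (-37 - 1*158)*p) + 17 = (p² + (-37 - 158)*p) + 17 = (p² - 195*p) + 17 = 17 + p² - 195*p)
L(140)/(1764 - z) = (17 + 140² - 195*140)/(1764 - 1*4369) = (17 + 19600 - 27300)/(1764 - 4369) = -7683/(-2605) = -7683*(-1/2605) = 7683/2605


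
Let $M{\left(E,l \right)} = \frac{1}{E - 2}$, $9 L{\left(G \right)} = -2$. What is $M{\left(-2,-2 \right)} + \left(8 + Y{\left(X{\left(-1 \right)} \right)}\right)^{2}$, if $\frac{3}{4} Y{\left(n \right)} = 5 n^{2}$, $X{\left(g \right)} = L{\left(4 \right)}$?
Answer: $\frac{16327255}{236196} \approx 69.126$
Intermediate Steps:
$L{\left(G \right)} = - \frac{2}{9}$ ($L{\left(G \right)} = \frac{1}{9} \left(-2\right) = - \frac{2}{9}$)
$X{\left(g \right)} = - \frac{2}{9}$
$Y{\left(n \right)} = \frac{20 n^{2}}{3}$ ($Y{\left(n \right)} = \frac{4 \cdot 5 n^{2}}{3} = \frac{20 n^{2}}{3}$)
$M{\left(E,l \right)} = \frac{1}{-2 + E}$
$M{\left(-2,-2 \right)} + \left(8 + Y{\left(X{\left(-1 \right)} \right)}\right)^{2} = \frac{1}{-2 - 2} + \left(8 + \frac{20 \left(- \frac{2}{9}\right)^{2}}{3}\right)^{2} = \frac{1}{-4} + \left(8 + \frac{20}{3} \cdot \frac{4}{81}\right)^{2} = - \frac{1}{4} + \left(8 + \frac{80}{243}\right)^{2} = - \frac{1}{4} + \left(\frac{2024}{243}\right)^{2} = - \frac{1}{4} + \frac{4096576}{59049} = \frac{16327255}{236196}$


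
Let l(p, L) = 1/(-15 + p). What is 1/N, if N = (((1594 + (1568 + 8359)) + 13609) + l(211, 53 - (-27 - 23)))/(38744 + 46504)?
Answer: 5569536/1641827 ≈ 3.3923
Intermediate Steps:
N = 1641827/5569536 (N = (((1594 + (1568 + 8359)) + 13609) + 1/(-15 + 211))/(38744 + 46504) = (((1594 + 9927) + 13609) + 1/196)/85248 = ((11521 + 13609) + 1/196)*(1/85248) = (25130 + 1/196)*(1/85248) = (4925481/196)*(1/85248) = 1641827/5569536 ≈ 0.29479)
1/N = 1/(1641827/5569536) = 5569536/1641827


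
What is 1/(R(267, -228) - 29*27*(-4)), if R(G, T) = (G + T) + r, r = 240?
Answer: 1/3411 ≈ 0.00029317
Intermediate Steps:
R(G, T) = 240 + G + T (R(G, T) = (G + T) + 240 = 240 + G + T)
1/(R(267, -228) - 29*27*(-4)) = 1/((240 + 267 - 228) - 29*27*(-4)) = 1/(279 - 783*(-4)) = 1/(279 + 3132) = 1/3411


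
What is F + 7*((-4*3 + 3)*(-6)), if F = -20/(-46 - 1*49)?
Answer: 7186/19 ≈ 378.21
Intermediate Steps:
F = 4/19 (F = -20/(-46 - 49) = -20/(-95) = -20*(-1/95) = 4/19 ≈ 0.21053)
F + 7*((-4*3 + 3)*(-6)) = 4/19 + 7*((-4*3 + 3)*(-6)) = 4/19 + 7*((-12 + 3)*(-6)) = 4/19 + 7*(-9*(-6)) = 4/19 + 7*54 = 4/19 + 378 = 7186/19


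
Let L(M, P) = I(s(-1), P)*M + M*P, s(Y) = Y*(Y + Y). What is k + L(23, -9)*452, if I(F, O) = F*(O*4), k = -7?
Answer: -842083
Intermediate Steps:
s(Y) = 2*Y² (s(Y) = Y*(2*Y) = 2*Y²)
I(F, O) = 4*F*O (I(F, O) = F*(4*O) = 4*F*O)
L(M, P) = 9*M*P (L(M, P) = (4*(2*(-1)²)*P)*M + M*P = (4*(2*1)*P)*M + M*P = (4*2*P)*M + M*P = (8*P)*M + M*P = 8*M*P + M*P = 9*M*P)
k + L(23, -9)*452 = -7 + (9*23*(-9))*452 = -7 - 1863*452 = -7 - 842076 = -842083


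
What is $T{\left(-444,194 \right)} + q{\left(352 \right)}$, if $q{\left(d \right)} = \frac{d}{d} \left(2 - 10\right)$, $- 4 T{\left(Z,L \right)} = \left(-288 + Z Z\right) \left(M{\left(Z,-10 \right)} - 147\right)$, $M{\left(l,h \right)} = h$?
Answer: $7726276$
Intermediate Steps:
$T{\left(Z,L \right)} = -11304 + \frac{157 Z^{2}}{4}$ ($T{\left(Z,L \right)} = - \frac{\left(-288 + Z Z\right) \left(-10 - 147\right)}{4} = - \frac{\left(-288 + Z^{2}\right) \left(-157\right)}{4} = - \frac{45216 - 157 Z^{2}}{4} = -11304 + \frac{157 Z^{2}}{4}$)
$q{\left(d \right)} = -8$ ($q{\left(d \right)} = 1 \left(-8\right) = -8$)
$T{\left(-444,194 \right)} + q{\left(352 \right)} = \left(-11304 + \frac{157 \left(-444\right)^{2}}{4}\right) - 8 = \left(-11304 + \frac{157}{4} \cdot 197136\right) - 8 = \left(-11304 + 7737588\right) - 8 = 7726284 - 8 = 7726276$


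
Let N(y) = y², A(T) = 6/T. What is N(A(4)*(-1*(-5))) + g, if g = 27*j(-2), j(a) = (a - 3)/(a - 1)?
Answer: 405/4 ≈ 101.25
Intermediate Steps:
j(a) = (-3 + a)/(-1 + a)
g = 45 (g = 27*((-3 - 2)/(-1 - 2)) = 27*(-5/(-3)) = 27*(-⅓*(-5)) = 27*(5/3) = 45)
N(A(4)*(-1*(-5))) + g = ((6/4)*(-1*(-5)))² + 45 = ((6*(¼))*5)² + 45 = ((3/2)*5)² + 45 = (15/2)² + 45 = 225/4 + 45 = 405/4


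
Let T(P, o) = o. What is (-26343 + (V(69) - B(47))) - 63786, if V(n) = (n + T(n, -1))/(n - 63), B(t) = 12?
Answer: -270389/3 ≈ -90130.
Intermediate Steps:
V(n) = (-1 + n)/(-63 + n) (V(n) = (n - 1)/(n - 63) = (-1 + n)/(-63 + n))
(-26343 + (V(69) - B(47))) - 63786 = (-26343 + ((-1 + 69)/(-63 + 69) - 1*12)) - 63786 = (-26343 + (68/6 - 12)) - 63786 = (-26343 + ((⅙)*68 - 12)) - 63786 = (-26343 + (34/3 - 12)) - 63786 = (-26343 - ⅔) - 63786 = -79031/3 - 63786 = -270389/3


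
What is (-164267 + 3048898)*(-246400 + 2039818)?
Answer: 5173349158758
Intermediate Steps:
(-164267 + 3048898)*(-246400 + 2039818) = 2884631*1793418 = 5173349158758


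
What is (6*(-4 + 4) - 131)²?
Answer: 17161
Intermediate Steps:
(6*(-4 + 4) - 131)² = (6*0 - 131)² = (0 - 131)² = (-131)² = 17161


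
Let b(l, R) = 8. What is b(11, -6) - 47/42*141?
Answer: -2097/14 ≈ -149.79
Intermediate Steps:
b(11, -6) - 47/42*141 = 8 - 47/42*141 = 8 - 2209/14 = -2097/14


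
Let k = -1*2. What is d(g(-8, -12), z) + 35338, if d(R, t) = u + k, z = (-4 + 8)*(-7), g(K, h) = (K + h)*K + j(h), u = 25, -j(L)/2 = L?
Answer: 35361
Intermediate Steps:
j(L) = -2*L
k = -2
g(K, h) = -2*h + K*(K + h) (g(K, h) = (K + h)*K - 2*h = K*(K + h) - 2*h = -2*h + K*(K + h))
z = -28 (z = 4*(-7) = -28)
d(R, t) = 23 (d(R, t) = 25 - 2 = 23)
d(g(-8, -12), z) + 35338 = 23 + 35338 = 35361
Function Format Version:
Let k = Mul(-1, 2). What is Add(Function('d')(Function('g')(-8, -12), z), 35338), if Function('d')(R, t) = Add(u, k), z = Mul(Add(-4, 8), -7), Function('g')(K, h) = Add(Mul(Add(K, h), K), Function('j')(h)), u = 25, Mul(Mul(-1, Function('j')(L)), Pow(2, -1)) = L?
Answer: 35361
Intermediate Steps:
Function('j')(L) = Mul(-2, L)
k = -2
Function('g')(K, h) = Add(Mul(-2, h), Mul(K, Add(K, h))) (Function('g')(K, h) = Add(Mul(Add(K, h), K), Mul(-2, h)) = Add(Mul(K, Add(K, h)), Mul(-2, h)) = Add(Mul(-2, h), Mul(K, Add(K, h))))
z = -28 (z = Mul(4, -7) = -28)
Function('d')(R, t) = 23 (Function('d')(R, t) = Add(25, -2) = 23)
Add(Function('d')(Function('g')(-8, -12), z), 35338) = Add(23, 35338) = 35361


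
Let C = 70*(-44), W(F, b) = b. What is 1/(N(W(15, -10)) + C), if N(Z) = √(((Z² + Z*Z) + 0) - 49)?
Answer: -3080/9486249 - √151/9486249 ≈ -0.00032598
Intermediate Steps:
N(Z) = √(-49 + 2*Z²) (N(Z) = √(((Z² + Z²) + 0) - 49) = √((2*Z² + 0) - 49) = √(2*Z² - 49) = √(-49 + 2*Z²))
C = -3080
1/(N(W(15, -10)) + C) = 1/(√(-49 + 2*(-10)²) - 3080) = 1/(√(-49 + 2*100) - 3080) = 1/(√(-49 + 200) - 3080) = 1/(√151 - 3080) = 1/(-3080 + √151)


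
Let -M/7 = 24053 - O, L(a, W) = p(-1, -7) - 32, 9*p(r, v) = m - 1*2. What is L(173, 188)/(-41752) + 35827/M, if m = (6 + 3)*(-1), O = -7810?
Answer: -4465316959/27937223496 ≈ -0.15983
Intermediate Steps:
m = -9 (m = 9*(-1) = -9)
p(r, v) = -11/9 (p(r, v) = (-9 - 1*2)/9 = (-9 - 2)/9 = (1/9)*(-11) = -11/9)
L(a, W) = -299/9 (L(a, W) = -11/9 - 32 = -299/9)
M = -223041 (M = -7*(24053 - 1*(-7810)) = -7*(24053 + 7810) = -7*31863 = -223041)
L(173, 188)/(-41752) + 35827/M = -299/9/(-41752) + 35827/(-223041) = -299/9*(-1/41752) + 35827*(-1/223041) = 299/375768 - 35827/223041 = -4465316959/27937223496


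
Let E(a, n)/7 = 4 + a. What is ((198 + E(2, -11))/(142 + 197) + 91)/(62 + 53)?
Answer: 10363/12995 ≈ 0.79746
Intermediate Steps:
E(a, n) = 28 + 7*a (E(a, n) = 7*(4 + a) = 28 + 7*a)
((198 + E(2, -11))/(142 + 197) + 91)/(62 + 53) = ((198 + (28 + 7*2))/(142 + 197) + 91)/(62 + 53) = ((198 + (28 + 14))/339 + 91)/115 = ((198 + 42)*(1/339) + 91)*(1/115) = (240*(1/339) + 91)*(1/115) = (80/113 + 91)*(1/115) = (10363/113)*(1/115) = 10363/12995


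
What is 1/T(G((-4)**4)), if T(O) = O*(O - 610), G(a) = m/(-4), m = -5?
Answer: -16/12175 ≈ -0.0013142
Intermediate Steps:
G(a) = 5/4 (G(a) = -5/(-4) = -5*(-1/4) = 5/4)
T(O) = O*(-610 + O)
1/T(G((-4)**4)) = 1/(5*(-610 + 5/4)/4) = 1/((5/4)*(-2435/4)) = 1/(-12175/16) = -16/12175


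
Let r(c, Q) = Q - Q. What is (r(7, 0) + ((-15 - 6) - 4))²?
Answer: 625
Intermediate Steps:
r(c, Q) = 0
(r(7, 0) + ((-15 - 6) - 4))² = (0 + ((-15 - 6) - 4))² = (0 + (-21 - 4))² = (0 - 25)² = (-25)² = 625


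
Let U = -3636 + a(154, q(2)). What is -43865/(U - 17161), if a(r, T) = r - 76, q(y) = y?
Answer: 43865/20719 ≈ 2.1171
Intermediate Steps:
a(r, T) = -76 + r
U = -3558 (U = -3636 + (-76 + 154) = -3636 + 78 = -3558)
-43865/(U - 17161) = -43865/(-3558 - 17161) = -43865/(-20719) = -43865*(-1/20719) = 43865/20719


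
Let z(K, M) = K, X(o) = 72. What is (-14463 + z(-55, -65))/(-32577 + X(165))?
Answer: 14518/32505 ≈ 0.44664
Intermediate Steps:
(-14463 + z(-55, -65))/(-32577 + X(165)) = (-14463 - 55)/(-32577 + 72) = -14518/(-32505) = -14518*(-1/32505) = 14518/32505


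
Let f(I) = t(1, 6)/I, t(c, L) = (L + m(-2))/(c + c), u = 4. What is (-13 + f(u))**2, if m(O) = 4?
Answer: 2209/16 ≈ 138.06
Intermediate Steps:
t(c, L) = (4 + L)/(2*c) (t(c, L) = (L + 4)/(c + c) = (4 + L)/((2*c)) = (4 + L)*(1/(2*c)) = (4 + L)/(2*c))
f(I) = 5/I (f(I) = ((1/2)*(4 + 6)/1)/I = ((1/2)*1*10)/I = 5/I)
(-13 + f(u))**2 = (-13 + 5/4)**2 = (-47/4)**2 = 2209/16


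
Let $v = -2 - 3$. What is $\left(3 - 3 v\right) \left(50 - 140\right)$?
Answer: $-1620$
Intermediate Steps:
$v = -5$
$\left(3 - 3 v\right) \left(50 - 140\right) = \left(3 - -15\right) \left(50 - 140\right) = \left(3 + 15\right) \left(-90\right) = 18 \left(-90\right) = -1620$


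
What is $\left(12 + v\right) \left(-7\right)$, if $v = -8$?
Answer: $-28$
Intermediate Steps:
$\left(12 + v\right) \left(-7\right) = \left(12 - 8\right) \left(-7\right) = 4 \left(-7\right) = -28$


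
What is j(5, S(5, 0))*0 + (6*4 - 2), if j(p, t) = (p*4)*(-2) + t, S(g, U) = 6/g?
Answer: 22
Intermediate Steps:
j(p, t) = t - 8*p (j(p, t) = (4*p)*(-2) + t = -8*p + t = t - 8*p)
j(5, S(5, 0))*0 + (6*4 - 2) = (6/5 - 8*5)*0 + (6*4 - 2) = (6*(⅕) - 40)*0 + (24 - 2) = (6/5 - 40)*0 + 22 = -194/5*0 + 22 = 0 + 22 = 22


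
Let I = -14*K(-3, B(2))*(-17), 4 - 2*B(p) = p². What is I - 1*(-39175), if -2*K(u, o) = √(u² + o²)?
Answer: 38818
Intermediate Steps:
B(p) = 2 - p²/2
K(u, o) = -√(o² + u²)/2 (K(u, o) = -√(u² + o²)/2 = -√(o² + u²)/2)
I = -357 (I = -(-7)*√((2 - ½*2²)² + (-3)²)*(-17) = -(-7)*√((2 - ½*4)² + 9)*(-17) = -(-7)*√((2 - 2)² + 9)*(-17) = -(-7)*√(0² + 9)*(-17) = -(-7)*√(0 + 9)*(-17) = -(-7)*√9*(-17) = -(-7)*3*(-17) = -14*(-3/2)*(-17) = 21*(-17) = -357)
I - 1*(-39175) = -357 - 1*(-39175) = -357 + 39175 = 38818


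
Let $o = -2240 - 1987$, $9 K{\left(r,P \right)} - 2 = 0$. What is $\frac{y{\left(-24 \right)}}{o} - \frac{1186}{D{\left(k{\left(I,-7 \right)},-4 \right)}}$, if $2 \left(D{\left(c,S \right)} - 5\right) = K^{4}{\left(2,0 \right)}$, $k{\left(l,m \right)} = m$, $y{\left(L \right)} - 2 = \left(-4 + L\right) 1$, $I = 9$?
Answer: $- \frac{32890896404}{138700551} \approx -237.14$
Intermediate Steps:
$K{\left(r,P \right)} = \frac{2}{9}$ ($K{\left(r,P \right)} = \frac{2}{9} + \frac{1}{9} \cdot 0 = \frac{2}{9} + 0 = \frac{2}{9}$)
$y{\left(L \right)} = -2 + L$ ($y{\left(L \right)} = 2 + \left(-4 + L\right) 1 = 2 + \left(-4 + L\right) = -2 + L$)
$o = -4227$
$D{\left(c,S \right)} = \frac{32813}{6561}$ ($D{\left(c,S \right)} = 5 + \frac{\left(\frac{2}{9}\right)^{4}}{2} = 5 + \frac{1}{2} \cdot \frac{16}{6561} = 5 + \frac{8}{6561} = \frac{32813}{6561}$)
$\frac{y{\left(-24 \right)}}{o} - \frac{1186}{D{\left(k{\left(I,-7 \right)},-4 \right)}} = \frac{-2 - 24}{-4227} - \frac{1186}{\frac{32813}{6561}} = \left(-26\right) \left(- \frac{1}{4227}\right) - \frac{7781346}{32813} = \frac{26}{4227} - \frac{7781346}{32813} = - \frac{32890896404}{138700551}$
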